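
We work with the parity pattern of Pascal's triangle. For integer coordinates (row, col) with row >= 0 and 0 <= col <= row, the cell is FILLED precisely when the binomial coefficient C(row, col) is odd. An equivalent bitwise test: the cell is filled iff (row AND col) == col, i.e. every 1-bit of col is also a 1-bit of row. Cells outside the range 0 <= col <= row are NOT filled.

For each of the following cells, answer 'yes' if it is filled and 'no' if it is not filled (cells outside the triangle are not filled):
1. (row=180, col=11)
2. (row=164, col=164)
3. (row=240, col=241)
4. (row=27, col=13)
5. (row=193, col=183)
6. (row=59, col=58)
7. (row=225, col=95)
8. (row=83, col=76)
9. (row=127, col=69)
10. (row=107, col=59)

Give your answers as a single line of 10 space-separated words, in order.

Answer: no yes no no no yes no no yes no

Derivation:
(180,11): row=0b10110100, col=0b1011, row AND col = 0b0 = 0; 0 != 11 -> empty
(164,164): row=0b10100100, col=0b10100100, row AND col = 0b10100100 = 164; 164 == 164 -> filled
(240,241): col outside [0, 240] -> not filled
(27,13): row=0b11011, col=0b1101, row AND col = 0b1001 = 9; 9 != 13 -> empty
(193,183): row=0b11000001, col=0b10110111, row AND col = 0b10000001 = 129; 129 != 183 -> empty
(59,58): row=0b111011, col=0b111010, row AND col = 0b111010 = 58; 58 == 58 -> filled
(225,95): row=0b11100001, col=0b1011111, row AND col = 0b1000001 = 65; 65 != 95 -> empty
(83,76): row=0b1010011, col=0b1001100, row AND col = 0b1000000 = 64; 64 != 76 -> empty
(127,69): row=0b1111111, col=0b1000101, row AND col = 0b1000101 = 69; 69 == 69 -> filled
(107,59): row=0b1101011, col=0b111011, row AND col = 0b101011 = 43; 43 != 59 -> empty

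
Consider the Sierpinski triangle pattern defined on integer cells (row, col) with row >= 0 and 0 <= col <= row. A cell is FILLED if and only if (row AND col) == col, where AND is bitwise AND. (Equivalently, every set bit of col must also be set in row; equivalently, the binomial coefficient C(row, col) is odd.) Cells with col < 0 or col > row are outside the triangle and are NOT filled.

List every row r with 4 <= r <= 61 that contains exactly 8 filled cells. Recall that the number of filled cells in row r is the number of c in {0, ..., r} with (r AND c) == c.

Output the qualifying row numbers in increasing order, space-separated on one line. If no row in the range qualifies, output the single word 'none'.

Answer: 7 11 13 14 19 21 22 25 26 28 35 37 38 41 42 44 49 50 52 56

Derivation:
Row r has 2^popcount(r) filled cells, so we need popcount(r) = log2(8) = 3.
Scan r = 4..61 and keep those with exactly 3 one-bits:
r=4=100 popcount=1 -> skip
r=5=101 popcount=2 -> skip
r=6=110 popcount=2 -> skip
r=7=111 popcount=3 -> KEEP
r=8=1000 popcount=1 -> skip
r=9=1001 popcount=2 -> skip
r=10=1010 popcount=2 -> skip
r=11=1011 popcount=3 -> KEEP
r=12=1100 popcount=2 -> skip
r=13=1101 popcount=3 -> KEEP
r=14=1110 popcount=3 -> KEEP
r=15=1111 popcount=4 -> skip
r=16=10000 popcount=1 -> skip
r=17=10001 popcount=2 -> skip
r=18=10010 popcount=2 -> skip
r=19=10011 popcount=3 -> KEEP
r=20=10100 popcount=2 -> skip
r=21=10101 popcount=3 -> KEEP
r=22=10110 popcount=3 -> KEEP
r=23=10111 popcount=4 -> skip
r=24=11000 popcount=2 -> skip
r=25=11001 popcount=3 -> KEEP
r=26=11010 popcount=3 -> KEEP
r=27=11011 popcount=4 -> skip
r=28=11100 popcount=3 -> KEEP
r=29=11101 popcount=4 -> skip
r=30=11110 popcount=4 -> skip
r=31=11111 popcount=5 -> skip
r=32=100000 popcount=1 -> skip
r=33=100001 popcount=2 -> skip
r=34=100010 popcount=2 -> skip
r=35=100011 popcount=3 -> KEEP
r=36=100100 popcount=2 -> skip
r=37=100101 popcount=3 -> KEEP
r=38=100110 popcount=3 -> KEEP
r=39=100111 popcount=4 -> skip
r=40=101000 popcount=2 -> skip
r=41=101001 popcount=3 -> KEEP
r=42=101010 popcount=3 -> KEEP
r=43=101011 popcount=4 -> skip
r=44=101100 popcount=3 -> KEEP
r=45=101101 popcount=4 -> skip
r=46=101110 popcount=4 -> skip
r=47=101111 popcount=5 -> skip
r=48=110000 popcount=2 -> skip
r=49=110001 popcount=3 -> KEEP
r=50=110010 popcount=3 -> KEEP
r=51=110011 popcount=4 -> skip
r=52=110100 popcount=3 -> KEEP
r=53=110101 popcount=4 -> skip
r=54=110110 popcount=4 -> skip
r=55=110111 popcount=5 -> skip
r=56=111000 popcount=3 -> KEEP
r=57=111001 popcount=4 -> skip
r=58=111010 popcount=4 -> skip
r=59=111011 popcount=5 -> skip
r=60=111100 popcount=4 -> skip
r=61=111101 popcount=5 -> skip
Kept rows: 7 11 13 14 19 21 22 25 26 28 35 37 38 41 42 44 49 50 52 56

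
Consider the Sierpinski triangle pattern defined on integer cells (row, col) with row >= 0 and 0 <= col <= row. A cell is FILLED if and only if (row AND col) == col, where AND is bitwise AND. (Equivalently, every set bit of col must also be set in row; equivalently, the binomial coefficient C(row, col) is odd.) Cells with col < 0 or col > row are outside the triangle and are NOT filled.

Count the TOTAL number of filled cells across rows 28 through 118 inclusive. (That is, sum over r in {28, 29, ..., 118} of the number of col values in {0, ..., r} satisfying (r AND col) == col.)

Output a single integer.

r28=11100 pc3: +8 =8
r29=11101 pc4: +16 =24
r30=11110 pc4: +16 =40
r31=11111 pc5: +32 =72
r32=100000 pc1: +2 =74
r33=100001 pc2: +4 =78
r34=100010 pc2: +4 =82
r35=100011 pc3: +8 =90
r36=100100 pc2: +4 =94
r37=100101 pc3: +8 =102
r38=100110 pc3: +8 =110
r39=100111 pc4: +16 =126
r40=101000 pc2: +4 =130
r41=101001 pc3: +8 =138
r42=101010 pc3: +8 =146
r43=101011 pc4: +16 =162
r44=101100 pc3: +8 =170
r45=101101 pc4: +16 =186
r46=101110 pc4: +16 =202
r47=101111 pc5: +32 =234
r48=110000 pc2: +4 =238
r49=110001 pc3: +8 =246
r50=110010 pc3: +8 =254
r51=110011 pc4: +16 =270
r52=110100 pc3: +8 =278
r53=110101 pc4: +16 =294
r54=110110 pc4: +16 =310
r55=110111 pc5: +32 =342
r56=111000 pc3: +8 =350
r57=111001 pc4: +16 =366
r58=111010 pc4: +16 =382
r59=111011 pc5: +32 =414
r60=111100 pc4: +16 =430
r61=111101 pc5: +32 =462
r62=111110 pc5: +32 =494
r63=111111 pc6: +64 =558
r64=1000000 pc1: +2 =560
r65=1000001 pc2: +4 =564
r66=1000010 pc2: +4 =568
r67=1000011 pc3: +8 =576
r68=1000100 pc2: +4 =580
r69=1000101 pc3: +8 =588
r70=1000110 pc3: +8 =596
r71=1000111 pc4: +16 =612
r72=1001000 pc2: +4 =616
r73=1001001 pc3: +8 =624
r74=1001010 pc3: +8 =632
r75=1001011 pc4: +16 =648
r76=1001100 pc3: +8 =656
r77=1001101 pc4: +16 =672
r78=1001110 pc4: +16 =688
r79=1001111 pc5: +32 =720
r80=1010000 pc2: +4 =724
r81=1010001 pc3: +8 =732
r82=1010010 pc3: +8 =740
r83=1010011 pc4: +16 =756
r84=1010100 pc3: +8 =764
r85=1010101 pc4: +16 =780
r86=1010110 pc4: +16 =796
r87=1010111 pc5: +32 =828
r88=1011000 pc3: +8 =836
r89=1011001 pc4: +16 =852
r90=1011010 pc4: +16 =868
r91=1011011 pc5: +32 =900
r92=1011100 pc4: +16 =916
r93=1011101 pc5: +32 =948
r94=1011110 pc5: +32 =980
r95=1011111 pc6: +64 =1044
r96=1100000 pc2: +4 =1048
r97=1100001 pc3: +8 =1056
r98=1100010 pc3: +8 =1064
r99=1100011 pc4: +16 =1080
r100=1100100 pc3: +8 =1088
r101=1100101 pc4: +16 =1104
r102=1100110 pc4: +16 =1120
r103=1100111 pc5: +32 =1152
r104=1101000 pc3: +8 =1160
r105=1101001 pc4: +16 =1176
r106=1101010 pc4: +16 =1192
r107=1101011 pc5: +32 =1224
r108=1101100 pc4: +16 =1240
r109=1101101 pc5: +32 =1272
r110=1101110 pc5: +32 =1304
r111=1101111 pc6: +64 =1368
r112=1110000 pc3: +8 =1376
r113=1110001 pc4: +16 =1392
r114=1110010 pc4: +16 =1408
r115=1110011 pc5: +32 =1440
r116=1110100 pc4: +16 =1456
r117=1110101 pc5: +32 =1488
r118=1110110 pc5: +32 =1520

Answer: 1520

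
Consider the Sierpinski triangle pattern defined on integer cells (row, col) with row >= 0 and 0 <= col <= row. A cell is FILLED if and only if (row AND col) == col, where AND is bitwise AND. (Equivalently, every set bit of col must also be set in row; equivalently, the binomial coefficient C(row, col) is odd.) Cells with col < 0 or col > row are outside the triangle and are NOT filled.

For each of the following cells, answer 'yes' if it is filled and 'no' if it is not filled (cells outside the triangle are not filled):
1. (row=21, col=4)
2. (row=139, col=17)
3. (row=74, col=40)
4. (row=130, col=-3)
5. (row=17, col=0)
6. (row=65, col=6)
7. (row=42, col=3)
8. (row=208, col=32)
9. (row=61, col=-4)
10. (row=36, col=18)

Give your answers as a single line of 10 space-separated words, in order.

Answer: yes no no no yes no no no no no

Derivation:
(21,4): row=0b10101, col=0b100, row AND col = 0b100 = 4; 4 == 4 -> filled
(139,17): row=0b10001011, col=0b10001, row AND col = 0b1 = 1; 1 != 17 -> empty
(74,40): row=0b1001010, col=0b101000, row AND col = 0b1000 = 8; 8 != 40 -> empty
(130,-3): col outside [0, 130] -> not filled
(17,0): row=0b10001, col=0b0, row AND col = 0b0 = 0; 0 == 0 -> filled
(65,6): row=0b1000001, col=0b110, row AND col = 0b0 = 0; 0 != 6 -> empty
(42,3): row=0b101010, col=0b11, row AND col = 0b10 = 2; 2 != 3 -> empty
(208,32): row=0b11010000, col=0b100000, row AND col = 0b0 = 0; 0 != 32 -> empty
(61,-4): col outside [0, 61] -> not filled
(36,18): row=0b100100, col=0b10010, row AND col = 0b0 = 0; 0 != 18 -> empty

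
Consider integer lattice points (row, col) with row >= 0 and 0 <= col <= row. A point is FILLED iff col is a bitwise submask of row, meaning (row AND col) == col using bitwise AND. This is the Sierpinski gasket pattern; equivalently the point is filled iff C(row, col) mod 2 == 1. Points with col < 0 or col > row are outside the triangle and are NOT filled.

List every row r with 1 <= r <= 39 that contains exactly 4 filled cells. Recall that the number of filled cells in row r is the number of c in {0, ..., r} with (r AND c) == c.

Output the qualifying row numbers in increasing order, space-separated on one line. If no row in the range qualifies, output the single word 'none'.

Answer: 3 5 6 9 10 12 17 18 20 24 33 34 36

Derivation:
Row r has 2^popcount(r) filled cells, so we need popcount(r) = log2(4) = 2.
Scan r = 1..39 and keep those with exactly 2 one-bits:
r=1=1 popcount=1 -> skip
r=2=10 popcount=1 -> skip
r=3=11 popcount=2 -> KEEP
r=4=100 popcount=1 -> skip
r=5=101 popcount=2 -> KEEP
r=6=110 popcount=2 -> KEEP
r=7=111 popcount=3 -> skip
r=8=1000 popcount=1 -> skip
r=9=1001 popcount=2 -> KEEP
r=10=1010 popcount=2 -> KEEP
r=11=1011 popcount=3 -> skip
r=12=1100 popcount=2 -> KEEP
r=13=1101 popcount=3 -> skip
r=14=1110 popcount=3 -> skip
r=15=1111 popcount=4 -> skip
r=16=10000 popcount=1 -> skip
r=17=10001 popcount=2 -> KEEP
r=18=10010 popcount=2 -> KEEP
r=19=10011 popcount=3 -> skip
r=20=10100 popcount=2 -> KEEP
r=21=10101 popcount=3 -> skip
r=22=10110 popcount=3 -> skip
r=23=10111 popcount=4 -> skip
r=24=11000 popcount=2 -> KEEP
r=25=11001 popcount=3 -> skip
r=26=11010 popcount=3 -> skip
r=27=11011 popcount=4 -> skip
r=28=11100 popcount=3 -> skip
r=29=11101 popcount=4 -> skip
r=30=11110 popcount=4 -> skip
r=31=11111 popcount=5 -> skip
r=32=100000 popcount=1 -> skip
r=33=100001 popcount=2 -> KEEP
r=34=100010 popcount=2 -> KEEP
r=35=100011 popcount=3 -> skip
r=36=100100 popcount=2 -> KEEP
r=37=100101 popcount=3 -> skip
r=38=100110 popcount=3 -> skip
r=39=100111 popcount=4 -> skip
Kept rows: 3 5 6 9 10 12 17 18 20 24 33 34 36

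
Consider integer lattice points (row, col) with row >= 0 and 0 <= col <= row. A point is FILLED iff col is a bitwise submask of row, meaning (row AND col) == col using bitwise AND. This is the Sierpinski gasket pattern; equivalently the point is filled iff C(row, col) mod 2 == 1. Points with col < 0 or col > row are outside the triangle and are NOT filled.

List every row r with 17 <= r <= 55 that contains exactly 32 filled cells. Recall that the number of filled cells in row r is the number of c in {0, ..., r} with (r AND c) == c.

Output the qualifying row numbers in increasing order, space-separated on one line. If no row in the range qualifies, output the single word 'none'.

Row r has 2^popcount(r) filled cells, so we need popcount(r) = log2(32) = 5.
Scan r = 17..55 and keep those with exactly 5 one-bits:
r=17=10001 popcount=2 -> skip
r=18=10010 popcount=2 -> skip
r=19=10011 popcount=3 -> skip
r=20=10100 popcount=2 -> skip
r=21=10101 popcount=3 -> skip
r=22=10110 popcount=3 -> skip
r=23=10111 popcount=4 -> skip
r=24=11000 popcount=2 -> skip
r=25=11001 popcount=3 -> skip
r=26=11010 popcount=3 -> skip
r=27=11011 popcount=4 -> skip
r=28=11100 popcount=3 -> skip
r=29=11101 popcount=4 -> skip
r=30=11110 popcount=4 -> skip
r=31=11111 popcount=5 -> KEEP
r=32=100000 popcount=1 -> skip
r=33=100001 popcount=2 -> skip
r=34=100010 popcount=2 -> skip
r=35=100011 popcount=3 -> skip
r=36=100100 popcount=2 -> skip
r=37=100101 popcount=3 -> skip
r=38=100110 popcount=3 -> skip
r=39=100111 popcount=4 -> skip
r=40=101000 popcount=2 -> skip
r=41=101001 popcount=3 -> skip
r=42=101010 popcount=3 -> skip
r=43=101011 popcount=4 -> skip
r=44=101100 popcount=3 -> skip
r=45=101101 popcount=4 -> skip
r=46=101110 popcount=4 -> skip
r=47=101111 popcount=5 -> KEEP
r=48=110000 popcount=2 -> skip
r=49=110001 popcount=3 -> skip
r=50=110010 popcount=3 -> skip
r=51=110011 popcount=4 -> skip
r=52=110100 popcount=3 -> skip
r=53=110101 popcount=4 -> skip
r=54=110110 popcount=4 -> skip
r=55=110111 popcount=5 -> KEEP
Kept rows: 31 47 55

Answer: 31 47 55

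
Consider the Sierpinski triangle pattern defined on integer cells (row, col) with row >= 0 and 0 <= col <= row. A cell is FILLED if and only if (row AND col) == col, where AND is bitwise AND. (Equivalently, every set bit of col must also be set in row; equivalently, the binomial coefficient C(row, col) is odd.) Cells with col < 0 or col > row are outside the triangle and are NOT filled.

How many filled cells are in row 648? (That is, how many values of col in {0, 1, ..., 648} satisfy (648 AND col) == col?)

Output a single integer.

Answer: 8

Derivation:
648 in binary = 1010001000
popcount(648) = number of 1-bits in 1010001000 = 3
A col c satisfies (648 AND c) == c iff every set bit of c is also set in 648; each of the 3 set bits of 648 can independently be on or off in c.
count = 2^3 = 8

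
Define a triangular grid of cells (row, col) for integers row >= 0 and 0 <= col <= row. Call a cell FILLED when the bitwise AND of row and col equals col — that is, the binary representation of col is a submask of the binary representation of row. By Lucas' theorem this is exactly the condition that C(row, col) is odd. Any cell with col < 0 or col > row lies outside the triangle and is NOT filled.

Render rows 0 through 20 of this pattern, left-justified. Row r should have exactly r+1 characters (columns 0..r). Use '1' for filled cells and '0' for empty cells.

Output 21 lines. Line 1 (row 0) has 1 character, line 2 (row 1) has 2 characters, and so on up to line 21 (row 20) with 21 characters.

r0=0: 1
r1=1: 11
r2=10: 101
r3=11: 1111
r4=100: 10001
r5=101: 110011
r6=110: 1010101
r7=111: 11111111
r8=1000: 100000001
r9=1001: 1100000011
r10=1010: 10100000101
r11=1011: 111100001111
r12=1100: 1000100010001
r13=1101: 11001100110011
r14=1110: 101010101010101
r15=1111: 1111111111111111
r16=10000: 10000000000000001
r17=10001: 110000000000000011
r18=10010: 1010000000000000101
r19=10011: 11110000000000001111
r20=10100: 100010000000000010001

Answer: 1
11
101
1111
10001
110011
1010101
11111111
100000001
1100000011
10100000101
111100001111
1000100010001
11001100110011
101010101010101
1111111111111111
10000000000000001
110000000000000011
1010000000000000101
11110000000000001111
100010000000000010001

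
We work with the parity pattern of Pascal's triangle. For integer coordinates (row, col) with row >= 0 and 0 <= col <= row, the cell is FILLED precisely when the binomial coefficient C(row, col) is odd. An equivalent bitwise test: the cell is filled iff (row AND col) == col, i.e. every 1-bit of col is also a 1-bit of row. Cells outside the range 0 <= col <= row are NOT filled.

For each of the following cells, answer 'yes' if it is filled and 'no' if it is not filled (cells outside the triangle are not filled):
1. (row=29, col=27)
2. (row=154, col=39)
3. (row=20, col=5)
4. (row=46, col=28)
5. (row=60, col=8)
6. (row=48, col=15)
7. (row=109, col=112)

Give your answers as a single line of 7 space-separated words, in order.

Answer: no no no no yes no no

Derivation:
(29,27): row=0b11101, col=0b11011, row AND col = 0b11001 = 25; 25 != 27 -> empty
(154,39): row=0b10011010, col=0b100111, row AND col = 0b10 = 2; 2 != 39 -> empty
(20,5): row=0b10100, col=0b101, row AND col = 0b100 = 4; 4 != 5 -> empty
(46,28): row=0b101110, col=0b11100, row AND col = 0b1100 = 12; 12 != 28 -> empty
(60,8): row=0b111100, col=0b1000, row AND col = 0b1000 = 8; 8 == 8 -> filled
(48,15): row=0b110000, col=0b1111, row AND col = 0b0 = 0; 0 != 15 -> empty
(109,112): col outside [0, 109] -> not filled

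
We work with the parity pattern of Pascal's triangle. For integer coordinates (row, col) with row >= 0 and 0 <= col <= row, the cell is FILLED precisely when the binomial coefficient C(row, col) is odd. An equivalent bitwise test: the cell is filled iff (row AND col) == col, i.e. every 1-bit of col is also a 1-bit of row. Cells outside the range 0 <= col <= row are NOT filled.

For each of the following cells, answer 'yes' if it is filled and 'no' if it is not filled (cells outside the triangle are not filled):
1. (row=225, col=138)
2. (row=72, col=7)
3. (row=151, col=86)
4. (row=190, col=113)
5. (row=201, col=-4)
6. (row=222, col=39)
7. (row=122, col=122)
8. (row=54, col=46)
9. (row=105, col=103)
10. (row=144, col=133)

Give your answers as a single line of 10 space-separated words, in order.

Answer: no no no no no no yes no no no

Derivation:
(225,138): row=0b11100001, col=0b10001010, row AND col = 0b10000000 = 128; 128 != 138 -> empty
(72,7): row=0b1001000, col=0b111, row AND col = 0b0 = 0; 0 != 7 -> empty
(151,86): row=0b10010111, col=0b1010110, row AND col = 0b10110 = 22; 22 != 86 -> empty
(190,113): row=0b10111110, col=0b1110001, row AND col = 0b110000 = 48; 48 != 113 -> empty
(201,-4): col outside [0, 201] -> not filled
(222,39): row=0b11011110, col=0b100111, row AND col = 0b110 = 6; 6 != 39 -> empty
(122,122): row=0b1111010, col=0b1111010, row AND col = 0b1111010 = 122; 122 == 122 -> filled
(54,46): row=0b110110, col=0b101110, row AND col = 0b100110 = 38; 38 != 46 -> empty
(105,103): row=0b1101001, col=0b1100111, row AND col = 0b1100001 = 97; 97 != 103 -> empty
(144,133): row=0b10010000, col=0b10000101, row AND col = 0b10000000 = 128; 128 != 133 -> empty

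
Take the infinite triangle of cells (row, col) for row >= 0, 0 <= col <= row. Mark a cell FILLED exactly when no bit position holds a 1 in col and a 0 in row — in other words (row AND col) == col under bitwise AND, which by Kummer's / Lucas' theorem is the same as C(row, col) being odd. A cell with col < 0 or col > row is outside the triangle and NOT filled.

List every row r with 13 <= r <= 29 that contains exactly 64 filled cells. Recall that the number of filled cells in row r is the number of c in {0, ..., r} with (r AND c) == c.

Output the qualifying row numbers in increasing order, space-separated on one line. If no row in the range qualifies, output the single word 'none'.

Row r has 2^popcount(r) filled cells, so we need popcount(r) = log2(64) = 6.
Scan r = 13..29 and keep those with exactly 6 one-bits:
r=13=1101 popcount=3 -> skip
r=14=1110 popcount=3 -> skip
r=15=1111 popcount=4 -> skip
r=16=10000 popcount=1 -> skip
r=17=10001 popcount=2 -> skip
r=18=10010 popcount=2 -> skip
r=19=10011 popcount=3 -> skip
r=20=10100 popcount=2 -> skip
r=21=10101 popcount=3 -> skip
r=22=10110 popcount=3 -> skip
r=23=10111 popcount=4 -> skip
r=24=11000 popcount=2 -> skip
r=25=11001 popcount=3 -> skip
r=26=11010 popcount=3 -> skip
r=27=11011 popcount=4 -> skip
r=28=11100 popcount=3 -> skip
r=29=11101 popcount=4 -> skip
Kept rows: none

Answer: none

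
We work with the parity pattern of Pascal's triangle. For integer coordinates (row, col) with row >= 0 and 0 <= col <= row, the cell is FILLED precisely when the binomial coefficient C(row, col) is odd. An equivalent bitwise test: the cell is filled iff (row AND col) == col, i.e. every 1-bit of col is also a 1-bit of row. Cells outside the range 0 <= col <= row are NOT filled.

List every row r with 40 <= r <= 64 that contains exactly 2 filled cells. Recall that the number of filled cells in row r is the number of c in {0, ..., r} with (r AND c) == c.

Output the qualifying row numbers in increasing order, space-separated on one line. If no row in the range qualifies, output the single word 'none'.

Row r has 2^popcount(r) filled cells, so we need popcount(r) = log2(2) = 1.
Scan r = 40..64 and keep those with exactly 1 one-bits:
r=40=101000 popcount=2 -> skip
r=41=101001 popcount=3 -> skip
r=42=101010 popcount=3 -> skip
r=43=101011 popcount=4 -> skip
r=44=101100 popcount=3 -> skip
r=45=101101 popcount=4 -> skip
r=46=101110 popcount=4 -> skip
r=47=101111 popcount=5 -> skip
r=48=110000 popcount=2 -> skip
r=49=110001 popcount=3 -> skip
r=50=110010 popcount=3 -> skip
r=51=110011 popcount=4 -> skip
r=52=110100 popcount=3 -> skip
r=53=110101 popcount=4 -> skip
r=54=110110 popcount=4 -> skip
r=55=110111 popcount=5 -> skip
r=56=111000 popcount=3 -> skip
r=57=111001 popcount=4 -> skip
r=58=111010 popcount=4 -> skip
r=59=111011 popcount=5 -> skip
r=60=111100 popcount=4 -> skip
r=61=111101 popcount=5 -> skip
r=62=111110 popcount=5 -> skip
r=63=111111 popcount=6 -> skip
r=64=1000000 popcount=1 -> KEEP
Kept rows: 64

Answer: 64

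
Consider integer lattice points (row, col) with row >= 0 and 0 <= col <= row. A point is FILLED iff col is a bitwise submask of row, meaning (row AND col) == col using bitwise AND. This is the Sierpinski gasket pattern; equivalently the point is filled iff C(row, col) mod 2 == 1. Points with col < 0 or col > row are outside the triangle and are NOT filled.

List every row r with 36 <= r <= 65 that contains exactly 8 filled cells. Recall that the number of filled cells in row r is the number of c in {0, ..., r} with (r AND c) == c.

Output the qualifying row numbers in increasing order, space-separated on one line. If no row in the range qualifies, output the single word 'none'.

Row r has 2^popcount(r) filled cells, so we need popcount(r) = log2(8) = 3.
Scan r = 36..65 and keep those with exactly 3 one-bits:
r=36=100100 popcount=2 -> skip
r=37=100101 popcount=3 -> KEEP
r=38=100110 popcount=3 -> KEEP
r=39=100111 popcount=4 -> skip
r=40=101000 popcount=2 -> skip
r=41=101001 popcount=3 -> KEEP
r=42=101010 popcount=3 -> KEEP
r=43=101011 popcount=4 -> skip
r=44=101100 popcount=3 -> KEEP
r=45=101101 popcount=4 -> skip
r=46=101110 popcount=4 -> skip
r=47=101111 popcount=5 -> skip
r=48=110000 popcount=2 -> skip
r=49=110001 popcount=3 -> KEEP
r=50=110010 popcount=3 -> KEEP
r=51=110011 popcount=4 -> skip
r=52=110100 popcount=3 -> KEEP
r=53=110101 popcount=4 -> skip
r=54=110110 popcount=4 -> skip
r=55=110111 popcount=5 -> skip
r=56=111000 popcount=3 -> KEEP
r=57=111001 popcount=4 -> skip
r=58=111010 popcount=4 -> skip
r=59=111011 popcount=5 -> skip
r=60=111100 popcount=4 -> skip
r=61=111101 popcount=5 -> skip
r=62=111110 popcount=5 -> skip
r=63=111111 popcount=6 -> skip
r=64=1000000 popcount=1 -> skip
r=65=1000001 popcount=2 -> skip
Kept rows: 37 38 41 42 44 49 50 52 56

Answer: 37 38 41 42 44 49 50 52 56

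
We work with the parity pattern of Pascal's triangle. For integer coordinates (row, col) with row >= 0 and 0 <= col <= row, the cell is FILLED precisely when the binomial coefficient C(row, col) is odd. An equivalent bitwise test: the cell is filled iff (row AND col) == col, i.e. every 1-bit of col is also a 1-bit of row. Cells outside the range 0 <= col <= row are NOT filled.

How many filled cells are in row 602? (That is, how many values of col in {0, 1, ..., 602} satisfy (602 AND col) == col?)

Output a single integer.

602 in binary = 1001011010
popcount(602) = number of 1-bits in 1001011010 = 5
A col c satisfies (602 AND c) == c iff every set bit of c is also set in 602; each of the 5 set bits of 602 can independently be on or off in c.
count = 2^5 = 32

Answer: 32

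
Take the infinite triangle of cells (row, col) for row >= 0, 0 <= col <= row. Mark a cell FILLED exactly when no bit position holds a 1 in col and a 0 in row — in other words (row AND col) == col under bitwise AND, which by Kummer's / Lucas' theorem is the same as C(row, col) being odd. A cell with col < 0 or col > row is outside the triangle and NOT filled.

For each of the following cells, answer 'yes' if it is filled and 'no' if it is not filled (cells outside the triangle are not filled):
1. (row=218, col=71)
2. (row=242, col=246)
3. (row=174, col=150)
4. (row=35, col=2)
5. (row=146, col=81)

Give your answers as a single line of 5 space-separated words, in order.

(218,71): row=0b11011010, col=0b1000111, row AND col = 0b1000010 = 66; 66 != 71 -> empty
(242,246): col outside [0, 242] -> not filled
(174,150): row=0b10101110, col=0b10010110, row AND col = 0b10000110 = 134; 134 != 150 -> empty
(35,2): row=0b100011, col=0b10, row AND col = 0b10 = 2; 2 == 2 -> filled
(146,81): row=0b10010010, col=0b1010001, row AND col = 0b10000 = 16; 16 != 81 -> empty

Answer: no no no yes no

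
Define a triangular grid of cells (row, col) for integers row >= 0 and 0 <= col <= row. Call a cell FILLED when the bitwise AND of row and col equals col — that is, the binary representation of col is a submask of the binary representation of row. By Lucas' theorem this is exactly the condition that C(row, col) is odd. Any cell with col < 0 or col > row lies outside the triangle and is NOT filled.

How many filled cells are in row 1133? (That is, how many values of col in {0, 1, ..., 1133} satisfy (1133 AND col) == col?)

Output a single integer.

1133 in binary = 10001101101
popcount(1133) = number of 1-bits in 10001101101 = 6
A col c satisfies (1133 AND c) == c iff every set bit of c is also set in 1133; each of the 6 set bits of 1133 can independently be on or off in c.
count = 2^6 = 64

Answer: 64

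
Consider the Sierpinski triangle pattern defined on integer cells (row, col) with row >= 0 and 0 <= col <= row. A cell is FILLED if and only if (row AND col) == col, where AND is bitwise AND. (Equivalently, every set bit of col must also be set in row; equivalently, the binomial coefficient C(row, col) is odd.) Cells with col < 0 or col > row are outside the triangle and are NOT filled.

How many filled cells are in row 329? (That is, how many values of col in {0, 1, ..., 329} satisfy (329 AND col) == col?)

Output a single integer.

329 in binary = 101001001
popcount(329) = number of 1-bits in 101001001 = 4
A col c satisfies (329 AND c) == c iff every set bit of c is also set in 329; each of the 4 set bits of 329 can independently be on or off in c.
count = 2^4 = 16

Answer: 16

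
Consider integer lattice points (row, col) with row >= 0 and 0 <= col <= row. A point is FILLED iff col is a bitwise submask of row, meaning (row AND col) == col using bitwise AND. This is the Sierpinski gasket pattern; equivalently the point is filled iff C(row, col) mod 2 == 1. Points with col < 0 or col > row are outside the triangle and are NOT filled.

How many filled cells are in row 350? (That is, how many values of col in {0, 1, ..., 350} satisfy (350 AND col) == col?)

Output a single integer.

Answer: 64

Derivation:
350 in binary = 101011110
popcount(350) = number of 1-bits in 101011110 = 6
A col c satisfies (350 AND c) == c iff every set bit of c is also set in 350; each of the 6 set bits of 350 can independently be on or off in c.
count = 2^6 = 64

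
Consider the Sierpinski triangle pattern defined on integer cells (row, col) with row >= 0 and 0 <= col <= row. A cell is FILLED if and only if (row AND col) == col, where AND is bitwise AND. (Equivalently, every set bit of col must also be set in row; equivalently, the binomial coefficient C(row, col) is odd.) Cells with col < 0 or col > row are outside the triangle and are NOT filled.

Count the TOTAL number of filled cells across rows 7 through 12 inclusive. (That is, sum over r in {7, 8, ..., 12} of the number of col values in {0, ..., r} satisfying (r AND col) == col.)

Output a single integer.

r7=111 pc3: +8 =8
r8=1000 pc1: +2 =10
r9=1001 pc2: +4 =14
r10=1010 pc2: +4 =18
r11=1011 pc3: +8 =26
r12=1100 pc2: +4 =30

Answer: 30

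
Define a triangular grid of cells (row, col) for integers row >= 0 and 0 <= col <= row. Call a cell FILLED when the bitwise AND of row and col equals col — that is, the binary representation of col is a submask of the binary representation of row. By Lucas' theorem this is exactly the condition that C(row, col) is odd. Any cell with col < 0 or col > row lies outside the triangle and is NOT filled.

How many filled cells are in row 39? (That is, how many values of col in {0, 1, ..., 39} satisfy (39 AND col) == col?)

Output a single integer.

39 in binary = 100111
popcount(39) = number of 1-bits in 100111 = 4
A col c satisfies (39 AND c) == c iff every set bit of c is also set in 39; each of the 4 set bits of 39 can independently be on or off in c.
count = 2^4 = 16

Answer: 16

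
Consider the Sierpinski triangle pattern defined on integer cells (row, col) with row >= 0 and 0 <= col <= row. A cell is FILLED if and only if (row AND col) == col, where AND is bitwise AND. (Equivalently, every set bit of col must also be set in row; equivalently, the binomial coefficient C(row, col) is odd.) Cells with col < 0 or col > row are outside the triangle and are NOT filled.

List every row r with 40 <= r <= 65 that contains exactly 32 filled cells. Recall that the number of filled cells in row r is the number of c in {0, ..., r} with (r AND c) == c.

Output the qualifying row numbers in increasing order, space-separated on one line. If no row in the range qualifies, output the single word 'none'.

Row r has 2^popcount(r) filled cells, so we need popcount(r) = log2(32) = 5.
Scan r = 40..65 and keep those with exactly 5 one-bits:
r=40=101000 popcount=2 -> skip
r=41=101001 popcount=3 -> skip
r=42=101010 popcount=3 -> skip
r=43=101011 popcount=4 -> skip
r=44=101100 popcount=3 -> skip
r=45=101101 popcount=4 -> skip
r=46=101110 popcount=4 -> skip
r=47=101111 popcount=5 -> KEEP
r=48=110000 popcount=2 -> skip
r=49=110001 popcount=3 -> skip
r=50=110010 popcount=3 -> skip
r=51=110011 popcount=4 -> skip
r=52=110100 popcount=3 -> skip
r=53=110101 popcount=4 -> skip
r=54=110110 popcount=4 -> skip
r=55=110111 popcount=5 -> KEEP
r=56=111000 popcount=3 -> skip
r=57=111001 popcount=4 -> skip
r=58=111010 popcount=4 -> skip
r=59=111011 popcount=5 -> KEEP
r=60=111100 popcount=4 -> skip
r=61=111101 popcount=5 -> KEEP
r=62=111110 popcount=5 -> KEEP
r=63=111111 popcount=6 -> skip
r=64=1000000 popcount=1 -> skip
r=65=1000001 popcount=2 -> skip
Kept rows: 47 55 59 61 62

Answer: 47 55 59 61 62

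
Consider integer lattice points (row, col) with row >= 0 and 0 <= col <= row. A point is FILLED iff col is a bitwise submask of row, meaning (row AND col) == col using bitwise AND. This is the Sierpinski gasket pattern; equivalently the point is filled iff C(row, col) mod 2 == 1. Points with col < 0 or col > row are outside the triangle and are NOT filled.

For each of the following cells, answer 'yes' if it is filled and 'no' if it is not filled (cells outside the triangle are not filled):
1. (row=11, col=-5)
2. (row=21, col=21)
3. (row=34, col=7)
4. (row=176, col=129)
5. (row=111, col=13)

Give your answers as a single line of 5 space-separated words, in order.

(11,-5): col outside [0, 11] -> not filled
(21,21): row=0b10101, col=0b10101, row AND col = 0b10101 = 21; 21 == 21 -> filled
(34,7): row=0b100010, col=0b111, row AND col = 0b10 = 2; 2 != 7 -> empty
(176,129): row=0b10110000, col=0b10000001, row AND col = 0b10000000 = 128; 128 != 129 -> empty
(111,13): row=0b1101111, col=0b1101, row AND col = 0b1101 = 13; 13 == 13 -> filled

Answer: no yes no no yes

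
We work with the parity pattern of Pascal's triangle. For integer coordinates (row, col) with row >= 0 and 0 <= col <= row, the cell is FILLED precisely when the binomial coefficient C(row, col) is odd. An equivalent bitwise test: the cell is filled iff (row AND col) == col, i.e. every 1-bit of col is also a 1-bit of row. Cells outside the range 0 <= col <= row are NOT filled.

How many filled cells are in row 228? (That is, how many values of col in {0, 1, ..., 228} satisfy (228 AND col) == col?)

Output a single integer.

228 in binary = 11100100
popcount(228) = number of 1-bits in 11100100 = 4
A col c satisfies (228 AND c) == c iff every set bit of c is also set in 228; each of the 4 set bits of 228 can independently be on or off in c.
count = 2^4 = 16

Answer: 16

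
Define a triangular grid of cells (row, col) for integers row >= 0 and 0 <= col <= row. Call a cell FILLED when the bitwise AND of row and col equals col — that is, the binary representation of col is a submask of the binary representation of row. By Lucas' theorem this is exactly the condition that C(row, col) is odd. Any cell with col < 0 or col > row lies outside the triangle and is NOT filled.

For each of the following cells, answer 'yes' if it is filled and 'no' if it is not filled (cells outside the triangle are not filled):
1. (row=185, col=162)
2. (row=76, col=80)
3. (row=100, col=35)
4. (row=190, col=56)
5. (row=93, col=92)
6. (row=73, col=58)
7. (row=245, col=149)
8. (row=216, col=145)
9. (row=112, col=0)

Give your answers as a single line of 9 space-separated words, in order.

(185,162): row=0b10111001, col=0b10100010, row AND col = 0b10100000 = 160; 160 != 162 -> empty
(76,80): col outside [0, 76] -> not filled
(100,35): row=0b1100100, col=0b100011, row AND col = 0b100000 = 32; 32 != 35 -> empty
(190,56): row=0b10111110, col=0b111000, row AND col = 0b111000 = 56; 56 == 56 -> filled
(93,92): row=0b1011101, col=0b1011100, row AND col = 0b1011100 = 92; 92 == 92 -> filled
(73,58): row=0b1001001, col=0b111010, row AND col = 0b1000 = 8; 8 != 58 -> empty
(245,149): row=0b11110101, col=0b10010101, row AND col = 0b10010101 = 149; 149 == 149 -> filled
(216,145): row=0b11011000, col=0b10010001, row AND col = 0b10010000 = 144; 144 != 145 -> empty
(112,0): row=0b1110000, col=0b0, row AND col = 0b0 = 0; 0 == 0 -> filled

Answer: no no no yes yes no yes no yes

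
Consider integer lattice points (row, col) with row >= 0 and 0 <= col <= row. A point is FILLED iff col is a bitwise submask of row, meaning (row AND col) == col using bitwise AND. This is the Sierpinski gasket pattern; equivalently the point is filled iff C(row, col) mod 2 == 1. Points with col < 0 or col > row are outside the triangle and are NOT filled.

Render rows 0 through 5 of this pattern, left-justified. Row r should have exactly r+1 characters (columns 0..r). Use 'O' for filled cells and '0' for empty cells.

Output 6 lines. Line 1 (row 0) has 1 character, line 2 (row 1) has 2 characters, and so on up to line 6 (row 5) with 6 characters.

Answer: O
OO
O0O
OOOO
O000O
OO00OO

Derivation:
r0=0: O
r1=1: OO
r2=10: O0O
r3=11: OOOO
r4=100: O000O
r5=101: OO00OO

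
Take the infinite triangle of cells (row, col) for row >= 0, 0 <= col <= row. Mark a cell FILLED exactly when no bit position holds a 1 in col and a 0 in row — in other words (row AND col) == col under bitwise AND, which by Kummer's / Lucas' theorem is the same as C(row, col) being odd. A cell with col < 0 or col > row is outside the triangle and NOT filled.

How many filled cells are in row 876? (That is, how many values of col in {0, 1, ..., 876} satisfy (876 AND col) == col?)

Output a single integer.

Answer: 64

Derivation:
876 in binary = 1101101100
popcount(876) = number of 1-bits in 1101101100 = 6
A col c satisfies (876 AND c) == c iff every set bit of c is also set in 876; each of the 6 set bits of 876 can independently be on or off in c.
count = 2^6 = 64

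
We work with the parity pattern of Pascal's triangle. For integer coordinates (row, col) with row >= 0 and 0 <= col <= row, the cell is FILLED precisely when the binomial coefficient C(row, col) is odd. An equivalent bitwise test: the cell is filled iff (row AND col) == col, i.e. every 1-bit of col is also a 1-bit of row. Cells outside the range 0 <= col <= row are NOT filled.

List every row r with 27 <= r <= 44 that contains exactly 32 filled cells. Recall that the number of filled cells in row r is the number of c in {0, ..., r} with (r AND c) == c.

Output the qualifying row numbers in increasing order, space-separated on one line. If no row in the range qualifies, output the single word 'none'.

Answer: 31

Derivation:
Row r has 2^popcount(r) filled cells, so we need popcount(r) = log2(32) = 5.
Scan r = 27..44 and keep those with exactly 5 one-bits:
r=27=11011 popcount=4 -> skip
r=28=11100 popcount=3 -> skip
r=29=11101 popcount=4 -> skip
r=30=11110 popcount=4 -> skip
r=31=11111 popcount=5 -> KEEP
r=32=100000 popcount=1 -> skip
r=33=100001 popcount=2 -> skip
r=34=100010 popcount=2 -> skip
r=35=100011 popcount=3 -> skip
r=36=100100 popcount=2 -> skip
r=37=100101 popcount=3 -> skip
r=38=100110 popcount=3 -> skip
r=39=100111 popcount=4 -> skip
r=40=101000 popcount=2 -> skip
r=41=101001 popcount=3 -> skip
r=42=101010 popcount=3 -> skip
r=43=101011 popcount=4 -> skip
r=44=101100 popcount=3 -> skip
Kept rows: 31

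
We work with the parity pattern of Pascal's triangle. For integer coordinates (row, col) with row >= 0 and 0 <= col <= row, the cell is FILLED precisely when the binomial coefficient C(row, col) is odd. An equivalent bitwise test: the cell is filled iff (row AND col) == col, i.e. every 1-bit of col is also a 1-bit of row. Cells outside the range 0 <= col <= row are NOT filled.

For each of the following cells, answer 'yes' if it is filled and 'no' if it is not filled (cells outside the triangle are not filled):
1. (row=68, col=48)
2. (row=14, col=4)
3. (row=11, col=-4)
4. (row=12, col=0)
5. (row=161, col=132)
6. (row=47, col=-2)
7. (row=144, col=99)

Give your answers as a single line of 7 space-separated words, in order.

(68,48): row=0b1000100, col=0b110000, row AND col = 0b0 = 0; 0 != 48 -> empty
(14,4): row=0b1110, col=0b100, row AND col = 0b100 = 4; 4 == 4 -> filled
(11,-4): col outside [0, 11] -> not filled
(12,0): row=0b1100, col=0b0, row AND col = 0b0 = 0; 0 == 0 -> filled
(161,132): row=0b10100001, col=0b10000100, row AND col = 0b10000000 = 128; 128 != 132 -> empty
(47,-2): col outside [0, 47] -> not filled
(144,99): row=0b10010000, col=0b1100011, row AND col = 0b0 = 0; 0 != 99 -> empty

Answer: no yes no yes no no no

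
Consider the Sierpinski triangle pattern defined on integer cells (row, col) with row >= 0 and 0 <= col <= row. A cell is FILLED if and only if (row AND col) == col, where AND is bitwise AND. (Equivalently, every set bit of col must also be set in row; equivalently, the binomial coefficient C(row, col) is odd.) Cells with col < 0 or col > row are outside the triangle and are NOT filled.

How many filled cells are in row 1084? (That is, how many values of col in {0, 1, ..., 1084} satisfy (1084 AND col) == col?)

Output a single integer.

Answer: 32

Derivation:
1084 in binary = 10000111100
popcount(1084) = number of 1-bits in 10000111100 = 5
A col c satisfies (1084 AND c) == c iff every set bit of c is also set in 1084; each of the 5 set bits of 1084 can independently be on or off in c.
count = 2^5 = 32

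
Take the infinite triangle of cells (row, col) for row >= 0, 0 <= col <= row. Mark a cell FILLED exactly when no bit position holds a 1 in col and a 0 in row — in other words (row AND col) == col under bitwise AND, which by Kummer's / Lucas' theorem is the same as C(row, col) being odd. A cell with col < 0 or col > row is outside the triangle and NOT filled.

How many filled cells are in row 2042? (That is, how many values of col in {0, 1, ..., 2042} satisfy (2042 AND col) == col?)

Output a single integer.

2042 in binary = 11111111010
popcount(2042) = number of 1-bits in 11111111010 = 9
A col c satisfies (2042 AND c) == c iff every set bit of c is also set in 2042; each of the 9 set bits of 2042 can independently be on or off in c.
count = 2^9 = 512

Answer: 512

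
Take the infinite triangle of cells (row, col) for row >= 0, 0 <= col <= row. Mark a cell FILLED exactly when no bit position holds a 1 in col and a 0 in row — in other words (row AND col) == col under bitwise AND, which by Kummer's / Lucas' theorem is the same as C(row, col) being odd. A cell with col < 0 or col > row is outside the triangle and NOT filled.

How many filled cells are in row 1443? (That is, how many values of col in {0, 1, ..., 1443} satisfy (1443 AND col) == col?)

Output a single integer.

1443 in binary = 10110100011
popcount(1443) = number of 1-bits in 10110100011 = 6
A col c satisfies (1443 AND c) == c iff every set bit of c is also set in 1443; each of the 6 set bits of 1443 can independently be on or off in c.
count = 2^6 = 64

Answer: 64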